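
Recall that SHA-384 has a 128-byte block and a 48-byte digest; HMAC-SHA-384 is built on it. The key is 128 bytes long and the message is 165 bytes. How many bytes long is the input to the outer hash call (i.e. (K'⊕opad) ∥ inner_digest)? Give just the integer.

176

Key is 128 ≤ 128 bytes, zero-padded: |K'| = 128.
Outer input = (K'⊕opad) ∥ H(inner) → 128 + 48 = 176 bytes.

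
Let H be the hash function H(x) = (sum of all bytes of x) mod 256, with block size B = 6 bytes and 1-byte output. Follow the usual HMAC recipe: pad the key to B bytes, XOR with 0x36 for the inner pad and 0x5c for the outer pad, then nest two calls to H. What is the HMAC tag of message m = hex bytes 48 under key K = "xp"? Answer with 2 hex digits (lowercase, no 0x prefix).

74

Key "xp" = 78 70 is 2 bytes ≤ B = 6; zero-pad to 6 bytes: K' = 78 70 00 00 00 00.
K' ⊕ ipad = 4e 46 36 36 36 36.  K' ⊕ opad = 24 2c 5c 5c 5c 5c.
Inner input = (K'⊕ipad) ∥ m = 4e 46 36 36 36 36 ∥ 48.
Inner hash: sum = 78+70+54+54+54+54+72 = 436; mod 256 = 180 → b4.
Outer input = (K'⊕opad) ∥ inner = 24 2c 5c 5c 5c 5c ∥ b4.
Outer hash (tag): sum = 36+44+92+92+92+92+180 = 628; mod 256 = 116 → 74.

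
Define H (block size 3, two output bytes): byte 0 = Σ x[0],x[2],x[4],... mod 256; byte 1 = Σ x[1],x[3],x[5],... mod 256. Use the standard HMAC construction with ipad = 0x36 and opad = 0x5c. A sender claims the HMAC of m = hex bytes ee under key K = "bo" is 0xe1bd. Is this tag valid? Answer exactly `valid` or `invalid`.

valid

Key "bo" = 62 6f is 2 bytes ≤ B = 3; zero-pad to 3 bytes: K' = 62 6f 00.
K' ⊕ ipad = 54 59 36; K' ⊕ opad = 3e 33 5c.
Inner hash: even-index sum = 138 mod 256 = 138; odd-index sum = 327 mod 256 = 71 → 8a 47.
Outer hash (recomputed tag): even-index sum = 225 mod 256 = 225; odd-index sum = 189 mod 256 = 189 → e1 bd.
Recomputed tag = e1bd; claimed = e1bd → match.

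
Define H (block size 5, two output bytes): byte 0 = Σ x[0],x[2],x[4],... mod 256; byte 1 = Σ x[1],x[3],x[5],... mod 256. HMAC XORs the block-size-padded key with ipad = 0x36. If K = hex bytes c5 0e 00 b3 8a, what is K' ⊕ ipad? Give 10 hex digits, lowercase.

f3383685bc

Key hex bytes c5 0e 00 b3 8a is exactly B = 5 bytes: K' = c5 0e 00 b3 8a.
XOR each byte with 0x36: c5⊕36=f3, 0e⊕36=38, 00⊕36=36, b3⊕36=85, 8a⊕36=bc.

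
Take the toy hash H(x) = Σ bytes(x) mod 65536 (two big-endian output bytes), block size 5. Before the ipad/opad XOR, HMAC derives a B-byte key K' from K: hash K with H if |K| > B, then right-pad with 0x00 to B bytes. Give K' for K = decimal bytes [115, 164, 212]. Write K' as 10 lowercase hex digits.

73a4d40000

Key decimal bytes [115, 164, 212] = 73 a4 d4 is 3 bytes ≤ B = 5; zero-pad to 5 bytes: K' = 73 a4 d4 00 00.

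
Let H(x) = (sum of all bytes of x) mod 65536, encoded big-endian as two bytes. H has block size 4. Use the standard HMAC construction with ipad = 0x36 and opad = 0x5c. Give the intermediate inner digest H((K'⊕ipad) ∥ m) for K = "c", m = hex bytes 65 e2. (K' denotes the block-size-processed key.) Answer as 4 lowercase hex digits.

023e

Key "c" = 63 is 1 byte ≤ B = 4; zero-pad to 4 bytes: K' = 63 00 00 00.
K' ⊕ ipad = 55 36 36 36.
Inner input = 55 36 36 36 ∥ 65 e2.
Inner hash: sum = 85+54+54+54+101+226 = 574 → 02 3e.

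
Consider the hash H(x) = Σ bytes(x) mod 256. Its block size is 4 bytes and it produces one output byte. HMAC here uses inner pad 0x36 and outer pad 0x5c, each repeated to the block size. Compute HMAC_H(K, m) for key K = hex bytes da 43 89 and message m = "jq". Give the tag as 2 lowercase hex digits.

07

Key hex bytes da 43 89 is 3 bytes ≤ B = 4; zero-pad to 4 bytes: K' = da 43 89 00.
K' ⊕ ipad = ec 75 bf 36.  K' ⊕ opad = 86 1f d5 5c.
Inner input = (K'⊕ipad) ∥ m = ec 75 bf 36 ∥ 6a 71.
Inner hash: sum = 236+117+191+54+106+113 = 817; mod 256 = 49 → 31.
Outer input = (K'⊕opad) ∥ inner = 86 1f d5 5c ∥ 31.
Outer hash (tag): sum = 134+31+213+92+49 = 519; mod 256 = 7 → 07.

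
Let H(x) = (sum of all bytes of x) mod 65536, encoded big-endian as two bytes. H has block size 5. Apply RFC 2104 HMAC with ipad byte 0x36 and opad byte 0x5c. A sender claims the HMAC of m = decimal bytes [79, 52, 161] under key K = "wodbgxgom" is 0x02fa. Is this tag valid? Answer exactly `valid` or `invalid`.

Key "wodbgxgom" = 77 6f 64 62 67 78 67 6f 6d is 9 bytes > B = 5, so hash it first: H(key) = 03 ce, then zero-pad to 5 bytes: K' = 03 ce 00 00 00.
K' ⊕ ipad = 35 f8 36 36 36; K' ⊕ opad = 5f 92 5c 5c 5c.
Inner hash: sum = 53+248+54+54+54+79+52+161 = 755 → 02 f3.
Outer hash (recomputed tag): sum = 95+146+92+92+92+2+243 = 762 → 02 fa.
Recomputed tag = 02fa; claimed = 02fa → match.

valid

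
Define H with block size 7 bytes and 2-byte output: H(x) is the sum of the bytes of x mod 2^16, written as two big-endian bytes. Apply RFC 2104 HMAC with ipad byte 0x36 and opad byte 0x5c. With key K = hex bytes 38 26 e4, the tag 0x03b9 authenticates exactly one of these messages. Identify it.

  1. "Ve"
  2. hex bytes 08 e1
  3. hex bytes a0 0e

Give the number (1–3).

Key hex bytes 38 26 e4 is 3 bytes ≤ B = 7; zero-pad to 7 bytes: K' = 38 26 e4 00 00 00 00.
K' ⊕ ipad = 0e 10 d2 36 36 36 36; K' ⊕ opad = 64 7a b8 5c 5c 5c 5c.
m1: inner = H(0e 10 d2 36 36 36 36 56 65) = 02 83; tag = H(64 7a b8 5c 5c 5c 5c 02 83) = 038b
m2: inner = H(0e 10 d2 36 36 36 36 08 e1) = 02 b1; tag = H(64 7a b8 5c 5c 5c 5c 02 b1) = 03b9 ← matches
m3: inner = H(0e 10 d2 36 36 36 36 a0 0e) = 02 76; tag = H(64 7a b8 5c 5c 5c 5c 02 76) = 037e

2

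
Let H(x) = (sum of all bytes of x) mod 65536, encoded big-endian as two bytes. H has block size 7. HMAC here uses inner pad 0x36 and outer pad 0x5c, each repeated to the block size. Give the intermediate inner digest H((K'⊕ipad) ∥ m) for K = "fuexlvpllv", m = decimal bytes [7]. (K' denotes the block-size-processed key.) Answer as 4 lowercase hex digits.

Key "fuexlvpllv" = 66 75 65 78 6c 76 70 6c 6c 76 is 10 bytes > B = 7, so hash it first: H(key) = 04 58, then zero-pad to 7 bytes: K' = 04 58 00 00 00 00 00.
K' ⊕ ipad = 32 6e 36 36 36 36 36.
Inner input = 32 6e 36 36 36 36 36 ∥ 07.
Inner hash: sum = 50+110+54+54+54+54+54+7 = 437 → 01 b5.

01b5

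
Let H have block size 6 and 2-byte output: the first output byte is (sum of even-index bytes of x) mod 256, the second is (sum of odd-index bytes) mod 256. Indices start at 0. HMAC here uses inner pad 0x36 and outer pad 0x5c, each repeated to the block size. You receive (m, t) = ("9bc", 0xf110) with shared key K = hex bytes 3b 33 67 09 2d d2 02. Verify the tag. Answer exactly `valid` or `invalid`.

Key hex bytes 3b 33 67 09 2d d2 02 is 7 bytes > B = 6, so hash it first: H(key) = d1 0e, then zero-pad to 6 bytes: K' = d1 0e 00 00 00 00.
K' ⊕ ipad = e7 38 36 36 36 36; K' ⊕ opad = 8d 52 5c 5c 5c 5c.
Inner hash: even-index sum = 495 mod 256 = 239; odd-index sum = 262 mod 256 = 6 → ef 06.
Outer hash (recomputed tag): even-index sum = 564 mod 256 = 52; odd-index sum = 272 mod 256 = 16 → 34 10.
Recomputed tag = 3410; claimed = f110 → mismatch.

invalid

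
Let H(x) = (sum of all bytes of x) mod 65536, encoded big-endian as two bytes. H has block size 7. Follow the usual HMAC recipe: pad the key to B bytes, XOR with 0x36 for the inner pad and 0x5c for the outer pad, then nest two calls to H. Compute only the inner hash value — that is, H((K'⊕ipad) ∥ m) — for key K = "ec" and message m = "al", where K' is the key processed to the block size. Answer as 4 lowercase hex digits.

0283

Key "ec" = 65 63 is 2 bytes ≤ B = 7; zero-pad to 7 bytes: K' = 65 63 00 00 00 00 00.
K' ⊕ ipad = 53 55 36 36 36 36 36.
Inner input = 53 55 36 36 36 36 36 ∥ 61 6c.
Inner hash: sum = 83+85+54+54+54+54+54+97+108 = 643 → 02 83.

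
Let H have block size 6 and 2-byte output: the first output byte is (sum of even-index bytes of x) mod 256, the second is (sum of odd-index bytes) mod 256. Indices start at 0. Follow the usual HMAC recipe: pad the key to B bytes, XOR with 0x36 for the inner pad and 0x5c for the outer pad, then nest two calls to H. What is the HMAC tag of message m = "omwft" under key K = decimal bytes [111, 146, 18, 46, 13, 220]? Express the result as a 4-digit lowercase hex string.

e439

Key decimal bytes [111, 146, 18, 46, 13, 220] = 6f 92 12 2e 0d dc is exactly B = 6 bytes: K' = 6f 92 12 2e 0d dc.
K' ⊕ ipad = 59 a4 24 18 3b ea.  K' ⊕ opad = 33 ce 4e 72 51 80.
Inner input = (K'⊕ipad) ∥ m = 59 a4 24 18 3b ea ∥ 6f 6d 77 66 74.
Inner hash: even-index sum = 530 mod 256 = 18; odd-index sum = 633 mod 256 = 121 → 12 79.
Outer input = (K'⊕opad) ∥ inner = 33 ce 4e 72 51 80 ∥ 12 79.
Outer hash (tag): even-index sum = 228 mod 256 = 228; odd-index sum = 569 mod 256 = 57 → e4 39.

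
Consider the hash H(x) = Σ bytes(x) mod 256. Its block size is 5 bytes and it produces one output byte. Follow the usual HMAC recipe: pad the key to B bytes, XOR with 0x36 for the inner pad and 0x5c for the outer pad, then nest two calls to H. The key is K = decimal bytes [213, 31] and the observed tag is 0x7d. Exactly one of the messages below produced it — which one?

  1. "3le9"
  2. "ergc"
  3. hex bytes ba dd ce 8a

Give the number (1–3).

3

Key decimal bytes [213, 31] = d5 1f is 2 bytes ≤ B = 5; zero-pad to 5 bytes: K' = d5 1f 00 00 00.
K' ⊕ ipad = e3 29 36 36 36; K' ⊕ opad = 89 43 5c 5c 5c.
m1: inner = H(e3 29 36 36 36 33 6c 65 39) = eb; tag = H(89 43 5c 5c 5c eb) = cb
m2: inner = H(e3 29 36 36 36 65 72 67 63) = 4f; tag = H(89 43 5c 5c 5c 4f) = 2f
m3: inner = H(e3 29 36 36 36 ba dd ce 8a) = 9d; tag = H(89 43 5c 5c 5c 9d) = 7d ← matches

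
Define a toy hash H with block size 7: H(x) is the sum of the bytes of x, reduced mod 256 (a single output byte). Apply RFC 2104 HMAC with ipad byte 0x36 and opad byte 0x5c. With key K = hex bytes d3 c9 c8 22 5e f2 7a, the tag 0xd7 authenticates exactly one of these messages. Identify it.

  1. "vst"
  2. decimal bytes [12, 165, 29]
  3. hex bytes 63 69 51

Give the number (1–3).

Key hex bytes d3 c9 c8 22 5e f2 7a is exactly B = 7 bytes: K' = d3 c9 c8 22 5e f2 7a.
K' ⊕ ipad = e5 ff fe 14 68 c4 4c; K' ⊕ opad = 8f 95 94 7e 02 ae 26.
m1: inner = H(e5 ff fe 14 68 c4 4c 76 73 74) = cb; tag = H(8f 95 94 7e 02 ae 26 cb) = d7 ← matches
m2: inner = H(e5 ff fe 14 68 c4 4c 0c a5 1d) = 3c; tag = H(8f 95 94 7e 02 ae 26 3c) = 48
m3: inner = H(e5 ff fe 14 68 c4 4c 63 69 51) = 8b; tag = H(8f 95 94 7e 02 ae 26 8b) = 97

1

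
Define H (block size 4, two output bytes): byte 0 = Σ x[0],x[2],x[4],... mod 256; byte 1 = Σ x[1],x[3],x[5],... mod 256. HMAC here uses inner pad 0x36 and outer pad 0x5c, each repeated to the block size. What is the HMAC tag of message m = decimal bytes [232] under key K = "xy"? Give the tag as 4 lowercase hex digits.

Key "xy" = 78 79 is 2 bytes ≤ B = 4; zero-pad to 4 bytes: K' = 78 79 00 00.
K' ⊕ ipad = 4e 4f 36 36.  K' ⊕ opad = 24 25 5c 5c.
Inner input = (K'⊕ipad) ∥ m = 4e 4f 36 36 ∥ e8.
Inner hash: even-index sum = 364 mod 256 = 108; odd-index sum = 133 mod 256 = 133 → 6c 85.
Outer input = (K'⊕opad) ∥ inner = 24 25 5c 5c ∥ 6c 85.
Outer hash (tag): even-index sum = 236 mod 256 = 236; odd-index sum = 262 mod 256 = 6 → ec 06.

ec06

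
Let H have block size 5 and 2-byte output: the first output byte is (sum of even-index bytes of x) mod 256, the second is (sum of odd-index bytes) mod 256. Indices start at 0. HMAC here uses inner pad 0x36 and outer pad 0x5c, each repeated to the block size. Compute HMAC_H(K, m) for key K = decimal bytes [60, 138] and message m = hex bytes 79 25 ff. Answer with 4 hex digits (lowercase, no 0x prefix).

82cd

Key decimal bytes [60, 138] = 3c 8a is 2 bytes ≤ B = 5; zero-pad to 5 bytes: K' = 3c 8a 00 00 00.
K' ⊕ ipad = 0a bc 36 36 36.  K' ⊕ opad = 60 d6 5c 5c 5c.
Inner input = (K'⊕ipad) ∥ m = 0a bc 36 36 36 ∥ 79 25 ff.
Inner hash: even-index sum = 155 mod 256 = 155; odd-index sum = 618 mod 256 = 106 → 9b 6a.
Outer input = (K'⊕opad) ∥ inner = 60 d6 5c 5c 5c ∥ 9b 6a.
Outer hash (tag): even-index sum = 386 mod 256 = 130; odd-index sum = 461 mod 256 = 205 → 82 cd.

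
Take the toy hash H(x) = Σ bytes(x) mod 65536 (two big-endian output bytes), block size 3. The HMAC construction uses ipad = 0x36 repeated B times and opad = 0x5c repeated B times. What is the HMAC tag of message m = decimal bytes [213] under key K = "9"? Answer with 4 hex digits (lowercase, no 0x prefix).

Key "9" = 39 is 1 byte ≤ B = 3; zero-pad to 3 bytes: K' = 39 00 00.
K' ⊕ ipad = 0f 36 36.  K' ⊕ opad = 65 5c 5c.
Inner input = (K'⊕ipad) ∥ m = 0f 36 36 ∥ d5.
Inner hash: sum = 15+54+54+213 = 336 → 01 50.
Outer input = (K'⊕opad) ∥ inner = 65 5c 5c ∥ 01 50.
Outer hash (tag): sum = 101+92+92+1+80 = 366 → 01 6e.

016e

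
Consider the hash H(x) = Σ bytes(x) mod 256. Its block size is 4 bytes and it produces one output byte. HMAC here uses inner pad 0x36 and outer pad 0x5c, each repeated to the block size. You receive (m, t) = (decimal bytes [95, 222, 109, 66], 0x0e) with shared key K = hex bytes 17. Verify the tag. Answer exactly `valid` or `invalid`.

valid

Key hex bytes 17 is 1 byte ≤ B = 4; zero-pad to 4 bytes: K' = 17 00 00 00.
K' ⊕ ipad = 21 36 36 36; K' ⊕ opad = 4b 5c 5c 5c.
Inner hash: sum = 33+54+54+54+95+222+109+66 = 687; mod 256 = 175 → af.
Outer hash (recomputed tag): sum = 75+92+92+92+175 = 526; mod 256 = 14 → 0e.
Recomputed tag = 0e; claimed = 0e → match.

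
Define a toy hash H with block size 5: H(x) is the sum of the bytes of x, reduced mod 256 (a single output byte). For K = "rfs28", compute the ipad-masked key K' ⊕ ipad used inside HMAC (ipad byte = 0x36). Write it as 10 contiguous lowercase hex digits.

Key "rfs28" = 72 66 73 32 38 is exactly B = 5 bytes: K' = 72 66 73 32 38.
XOR each byte with 0x36: 72⊕36=44, 66⊕36=50, 73⊕36=45, 32⊕36=04, 38⊕36=0e.

445045040e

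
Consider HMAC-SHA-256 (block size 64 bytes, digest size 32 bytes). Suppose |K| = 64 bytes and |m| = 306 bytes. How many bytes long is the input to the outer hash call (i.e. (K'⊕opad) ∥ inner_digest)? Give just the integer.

96

Key is 64 ≤ 64 bytes, zero-padded: |K'| = 64.
Outer input = (K'⊕opad) ∥ H(inner) → 64 + 32 = 96 bytes.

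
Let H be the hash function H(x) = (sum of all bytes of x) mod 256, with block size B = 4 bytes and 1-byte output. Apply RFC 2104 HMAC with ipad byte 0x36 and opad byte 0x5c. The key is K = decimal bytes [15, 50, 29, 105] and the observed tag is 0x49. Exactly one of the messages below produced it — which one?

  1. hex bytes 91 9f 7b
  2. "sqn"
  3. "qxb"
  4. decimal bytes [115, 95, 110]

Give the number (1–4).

Key decimal bytes [15, 50, 29, 105] = 0f 32 1d 69 is exactly B = 4 bytes: K' = 0f 32 1d 69.
K' ⊕ ipad = 39 04 2b 5f; K' ⊕ opad = 53 6e 41 35.
m1: inner = H(39 04 2b 5f 91 9f 7b) = 72; tag = H(53 6e 41 35 72) = a9
m2: inner = H(39 04 2b 5f 73 71 6e) = 19; tag = H(53 6e 41 35 19) = 50
m3: inner = H(39 04 2b 5f 71 78 62) = 12; tag = H(53 6e 41 35 12) = 49 ← matches
m4: inner = H(39 04 2b 5f 73 5f 6e) = 07; tag = H(53 6e 41 35 07) = 3e

3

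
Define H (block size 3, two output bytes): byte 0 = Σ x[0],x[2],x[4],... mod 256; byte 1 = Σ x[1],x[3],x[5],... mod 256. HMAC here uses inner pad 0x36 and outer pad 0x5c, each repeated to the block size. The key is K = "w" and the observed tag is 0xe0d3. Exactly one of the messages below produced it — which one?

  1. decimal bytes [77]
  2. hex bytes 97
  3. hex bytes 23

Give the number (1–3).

Key "w" = 77 is 1 byte ≤ B = 3; zero-pad to 3 bytes: K' = 77 00 00.
K' ⊕ ipad = 41 36 36; K' ⊕ opad = 2b 5c 5c.
m1: inner = H(41 36 36 4d) = 77 83; tag = H(2b 5c 5c 77 83) = 0ad3
m2: inner = H(41 36 36 97) = 77 cd; tag = H(2b 5c 5c 77 cd) = 54d3
m3: inner = H(41 36 36 23) = 77 59; tag = H(2b 5c 5c 77 59) = e0d3 ← matches

3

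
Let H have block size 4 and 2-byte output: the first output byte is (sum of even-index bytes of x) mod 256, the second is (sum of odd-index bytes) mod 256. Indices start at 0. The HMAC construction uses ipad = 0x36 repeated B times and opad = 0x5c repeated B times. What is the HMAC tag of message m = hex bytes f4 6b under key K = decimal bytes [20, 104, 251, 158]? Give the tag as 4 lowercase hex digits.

Key decimal bytes [20, 104, 251, 158] = 14 68 fb 9e is exactly B = 4 bytes: K' = 14 68 fb 9e.
K' ⊕ ipad = 22 5e cd a8.  K' ⊕ opad = 48 34 a7 c2.
Inner input = (K'⊕ipad) ∥ m = 22 5e cd a8 ∥ f4 6b.
Inner hash: even-index sum = 483 mod 256 = 227; odd-index sum = 369 mod 256 = 113 → e3 71.
Outer input = (K'⊕opad) ∥ inner = 48 34 a7 c2 ∥ e3 71.
Outer hash (tag): even-index sum = 466 mod 256 = 210; odd-index sum = 359 mod 256 = 103 → d2 67.

d267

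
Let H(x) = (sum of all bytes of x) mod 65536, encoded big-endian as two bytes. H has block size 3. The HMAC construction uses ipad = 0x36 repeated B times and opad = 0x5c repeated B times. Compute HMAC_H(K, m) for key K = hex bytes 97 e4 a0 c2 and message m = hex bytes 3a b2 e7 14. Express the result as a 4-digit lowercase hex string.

017a

Key hex bytes 97 e4 a0 c2 is 4 bytes > B = 3, so hash it first: H(key) = 02 dd, then zero-pad to 3 bytes: K' = 02 dd 00.
K' ⊕ ipad = 34 eb 36.  K' ⊕ opad = 5e 81 5c.
Inner input = (K'⊕ipad) ∥ m = 34 eb 36 ∥ 3a b2 e7 14.
Inner hash: sum = 52+235+54+58+178+231+20 = 828 → 03 3c.
Outer input = (K'⊕opad) ∥ inner = 5e 81 5c ∥ 03 3c.
Outer hash (tag): sum = 94+129+92+3+60 = 378 → 01 7a.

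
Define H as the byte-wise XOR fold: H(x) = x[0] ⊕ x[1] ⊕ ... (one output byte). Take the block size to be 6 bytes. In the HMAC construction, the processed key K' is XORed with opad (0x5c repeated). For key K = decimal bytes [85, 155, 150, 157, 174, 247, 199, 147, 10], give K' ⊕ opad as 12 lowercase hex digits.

Key decimal bytes [85, 155, 150, 157, 174, 247, 199, 147, 10] = 55 9b 96 9d ae f7 c7 93 0a is 9 bytes > B = 6, so hash it first: H(key) = c2, then zero-pad to 6 bytes: K' = c2 00 00 00 00 00.
XOR each byte with 0x5c: c2⊕5c=9e, 00⊕5c=5c, 00⊕5c=5c, 00⊕5c=5c, 00⊕5c=5c, 00⊕5c=5c.

9e5c5c5c5c5c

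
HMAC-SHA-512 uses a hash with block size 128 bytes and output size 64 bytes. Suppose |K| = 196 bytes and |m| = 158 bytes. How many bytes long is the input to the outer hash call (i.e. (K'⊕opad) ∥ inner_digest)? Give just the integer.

192

Key is 196 > 128 bytes, so it is hashed to 64 bytes then zero-padded to 128: |K'| = 128.
Outer input = (K'⊕opad) ∥ H(inner) → 128 + 64 = 192 bytes.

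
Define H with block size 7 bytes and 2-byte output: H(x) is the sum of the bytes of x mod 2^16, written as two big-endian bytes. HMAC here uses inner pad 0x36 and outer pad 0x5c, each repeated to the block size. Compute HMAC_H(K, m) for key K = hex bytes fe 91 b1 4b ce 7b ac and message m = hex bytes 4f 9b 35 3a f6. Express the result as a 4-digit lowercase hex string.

04c3

Key hex bytes fe 91 b1 4b ce 7b ac is exactly B = 7 bytes: K' = fe 91 b1 4b ce 7b ac.
K' ⊕ ipad = c8 a7 87 7d f8 4d 9a.  K' ⊕ opad = a2 cd ed 17 92 27 f0.
Inner input = (K'⊕ipad) ∥ m = c8 a7 87 7d f8 4d 9a ∥ 4f 9b 35 3a f6.
Inner hash: sum = 200+167+135+125+248+77+154+79+155+53+58+246 = 1697 → 06 a1.
Outer input = (K'⊕opad) ∥ inner = a2 cd ed 17 92 27 f0 ∥ 06 a1.
Outer hash (tag): sum = 162+205+237+23+146+39+240+6+161 = 1219 → 04 c3.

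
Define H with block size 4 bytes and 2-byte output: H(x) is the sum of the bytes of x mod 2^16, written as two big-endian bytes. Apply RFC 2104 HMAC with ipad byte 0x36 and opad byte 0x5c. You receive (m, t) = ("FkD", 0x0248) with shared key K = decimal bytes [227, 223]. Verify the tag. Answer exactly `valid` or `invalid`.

invalid

Key decimal bytes [227, 223] = e3 df is 2 bytes ≤ B = 4; zero-pad to 4 bytes: K' = e3 df 00 00.
K' ⊕ ipad = d5 e9 36 36; K' ⊕ opad = bf 83 5c 5c.
Inner hash: sum = 213+233+54+54+70+107+68 = 799 → 03 1f.
Outer hash (recomputed tag): sum = 191+131+92+92+3+31 = 540 → 02 1c.
Recomputed tag = 021c; claimed = 0248 → mismatch.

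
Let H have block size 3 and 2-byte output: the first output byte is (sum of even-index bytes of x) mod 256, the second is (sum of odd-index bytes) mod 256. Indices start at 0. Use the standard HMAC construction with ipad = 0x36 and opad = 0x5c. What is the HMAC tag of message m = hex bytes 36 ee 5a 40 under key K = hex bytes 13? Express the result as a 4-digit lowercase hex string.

Key hex bytes 13 is 1 byte ≤ B = 3; zero-pad to 3 bytes: K' = 13 00 00.
K' ⊕ ipad = 25 36 36.  K' ⊕ opad = 4f 5c 5c.
Inner input = (K'⊕ipad) ∥ m = 25 36 36 ∥ 36 ee 5a 40.
Inner hash: even-index sum = 393 mod 256 = 137; odd-index sum = 198 mod 256 = 198 → 89 c6.
Outer input = (K'⊕opad) ∥ inner = 4f 5c 5c ∥ 89 c6.
Outer hash (tag): even-index sum = 369 mod 256 = 113; odd-index sum = 229 mod 256 = 229 → 71 e5.

71e5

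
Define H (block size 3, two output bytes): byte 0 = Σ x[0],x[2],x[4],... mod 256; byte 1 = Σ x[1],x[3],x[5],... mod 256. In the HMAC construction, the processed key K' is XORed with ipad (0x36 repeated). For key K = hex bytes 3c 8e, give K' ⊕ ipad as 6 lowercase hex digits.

0ab836

Key hex bytes 3c 8e is 2 bytes ≤ B = 3; zero-pad to 3 bytes: K' = 3c 8e 00.
XOR each byte with 0x36: 3c⊕36=0a, 8e⊕36=b8, 00⊕36=36.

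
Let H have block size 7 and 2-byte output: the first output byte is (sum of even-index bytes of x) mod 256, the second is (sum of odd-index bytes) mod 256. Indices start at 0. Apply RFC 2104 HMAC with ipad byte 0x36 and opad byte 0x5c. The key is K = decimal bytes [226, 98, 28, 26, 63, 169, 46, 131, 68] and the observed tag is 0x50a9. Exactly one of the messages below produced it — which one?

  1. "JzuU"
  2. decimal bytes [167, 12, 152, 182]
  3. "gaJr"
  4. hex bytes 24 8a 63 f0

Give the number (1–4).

Key decimal bytes [226, 98, 28, 26, 63, 169, 46, 131, 68] = e2 62 1c 1a 3f a9 2e 83 44 is 9 bytes > B = 7, so hash it first: H(key) = af a8, then zero-pad to 7 bytes: K' = af a8 00 00 00 00 00.
K' ⊕ ipad = 99 9e 36 36 36 36 36; K' ⊕ opad = f3 f4 5c 5c 5c 5c 5c.
m1: inner = H(99 9e 36 36 36 36 36 4a 7a 75 55) = 0a c9; tag = H(f3 f4 5c 5c 5c 5c 5c 0a c9) = d0b6
m2: inner = H(99 9e 36 36 36 36 36 a7 0c 98 b6) = fd 49; tag = H(f3 f4 5c 5c 5c 5c 5c fd 49) = 50a9 ← matches
m3: inner = H(99 9e 36 36 36 36 36 67 61 4a 72) = 0e bb; tag = H(f3 f4 5c 5c 5c 5c 5c 0e bb) = c2ba
m4: inner = H(99 9e 36 36 36 36 36 24 8a 63 f0) = b5 91; tag = H(f3 f4 5c 5c 5c 5c 5c b5 91) = 9861

2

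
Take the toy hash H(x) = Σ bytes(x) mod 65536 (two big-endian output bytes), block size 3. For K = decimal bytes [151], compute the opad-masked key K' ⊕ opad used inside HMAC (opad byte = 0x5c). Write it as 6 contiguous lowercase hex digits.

Key decimal bytes [151] = 97 is 1 byte ≤ B = 3; zero-pad to 3 bytes: K' = 97 00 00.
XOR each byte with 0x5c: 97⊕5c=cb, 00⊕5c=5c, 00⊕5c=5c.

cb5c5c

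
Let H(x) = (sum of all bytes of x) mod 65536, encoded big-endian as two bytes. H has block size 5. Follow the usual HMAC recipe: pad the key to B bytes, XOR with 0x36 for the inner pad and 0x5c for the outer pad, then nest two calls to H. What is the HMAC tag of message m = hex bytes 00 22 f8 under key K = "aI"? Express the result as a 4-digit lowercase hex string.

Key "aI" = 61 49 is 2 bytes ≤ B = 5; zero-pad to 5 bytes: K' = 61 49 00 00 00.
K' ⊕ ipad = 57 7f 36 36 36.  K' ⊕ opad = 3d 15 5c 5c 5c.
Inner input = (K'⊕ipad) ∥ m = 57 7f 36 36 36 ∥ 00 22 f8.
Inner hash: sum = 87+127+54+54+54+0+34+248 = 658 → 02 92.
Outer input = (K'⊕opad) ∥ inner = 3d 15 5c 5c 5c ∥ 02 92.
Outer hash (tag): sum = 61+21+92+92+92+2+146 = 506 → 01 fa.

01fa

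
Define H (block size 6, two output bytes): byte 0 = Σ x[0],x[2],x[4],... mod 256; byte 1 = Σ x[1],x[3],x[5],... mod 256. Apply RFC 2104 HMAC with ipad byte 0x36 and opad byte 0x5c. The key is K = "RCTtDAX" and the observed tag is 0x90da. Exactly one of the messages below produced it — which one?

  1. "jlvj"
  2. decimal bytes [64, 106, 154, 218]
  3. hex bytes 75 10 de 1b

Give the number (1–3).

2

Key "RCTtDAX" = 52 43 54 74 44 41 58 is 7 bytes > B = 6, so hash it first: H(key) = 42 f8, then zero-pad to 6 bytes: K' = 42 f8 00 00 00 00.
K' ⊕ ipad = 74 ce 36 36 36 36; K' ⊕ opad = 1e a4 5c 5c 5c 5c.
m1: inner = H(74 ce 36 36 36 36 6a 6c 76 6a) = c0 10; tag = H(1e a4 5c 5c 5c 5c c0 10) = 966c
m2: inner = H(74 ce 36 36 36 36 40 6a 9a da) = ba 7e; tag = H(1e a4 5c 5c 5c 5c ba 7e) = 90da ← matches
m3: inner = H(74 ce 36 36 36 36 75 10 de 1b) = 33 65; tag = H(1e a4 5c 5c 5c 5c 33 65) = 09c1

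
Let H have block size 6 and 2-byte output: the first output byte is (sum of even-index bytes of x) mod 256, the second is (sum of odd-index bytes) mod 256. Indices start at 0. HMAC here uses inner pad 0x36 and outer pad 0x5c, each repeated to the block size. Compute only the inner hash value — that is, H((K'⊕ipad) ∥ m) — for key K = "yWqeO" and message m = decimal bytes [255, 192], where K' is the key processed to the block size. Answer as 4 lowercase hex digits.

0eaa

Key "yWqeO" = 79 57 71 65 4f is 5 bytes ≤ B = 6; zero-pad to 6 bytes: K' = 79 57 71 65 4f 00.
K' ⊕ ipad = 4f 61 47 53 79 36.
Inner input = 4f 61 47 53 79 36 ∥ ff c0.
Inner hash: even-index sum = 526 mod 256 = 14; odd-index sum = 426 mod 256 = 170 → 0e aa.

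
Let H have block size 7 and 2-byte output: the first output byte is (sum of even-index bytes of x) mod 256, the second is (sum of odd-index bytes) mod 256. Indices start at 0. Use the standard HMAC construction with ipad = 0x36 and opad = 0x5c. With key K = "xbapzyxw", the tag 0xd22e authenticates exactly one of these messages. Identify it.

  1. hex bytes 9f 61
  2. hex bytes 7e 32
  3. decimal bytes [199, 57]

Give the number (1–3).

3

Key "xbapzyxw" = 78 62 61 70 7a 79 78 77 is 8 bytes > B = 7, so hash it first: H(key) = cb c2, then zero-pad to 7 bytes: K' = cb c2 00 00 00 00 00.
K' ⊕ ipad = fd f4 36 36 36 36 36; K' ⊕ opad = 97 9e 5c 5c 5c 5c 5c.
m1: inner = H(fd f4 36 36 36 36 36 9f 61) = 00 ff; tag = H(97 9e 5c 5c 5c 5c 5c 00 ff) = aa56
m2: inner = H(fd f4 36 36 36 36 36 7e 32) = d1 de; tag = H(97 9e 5c 5c 5c 5c 5c d1 de) = 8927
m3: inner = H(fd f4 36 36 36 36 36 c7 39) = d8 27; tag = H(97 9e 5c 5c 5c 5c 5c d8 27) = d22e ← matches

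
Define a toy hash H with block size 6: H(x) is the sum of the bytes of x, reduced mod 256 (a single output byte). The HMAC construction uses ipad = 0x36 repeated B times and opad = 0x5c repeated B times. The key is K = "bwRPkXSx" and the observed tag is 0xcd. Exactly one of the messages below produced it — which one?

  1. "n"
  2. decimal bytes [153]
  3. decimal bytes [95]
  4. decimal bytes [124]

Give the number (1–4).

Key "bwRPkXSx" = 62 77 52 50 6b 58 53 78 is 8 bytes > B = 6, so hash it first: H(key) = 09, then zero-pad to 6 bytes: K' = 09 00 00 00 00 00.
K' ⊕ ipad = 3f 36 36 36 36 36; K' ⊕ opad = 55 5c 5c 5c 5c 5c.
m1: inner = H(3f 36 36 36 36 36 6e) = bb; tag = H(55 5c 5c 5c 5c 5c bb) = dc
m2: inner = H(3f 36 36 36 36 36 99) = e6; tag = H(55 5c 5c 5c 5c 5c e6) = 07
m3: inner = H(3f 36 36 36 36 36 5f) = ac; tag = H(55 5c 5c 5c 5c 5c ac) = cd ← matches
m4: inner = H(3f 36 36 36 36 36 7c) = c9; tag = H(55 5c 5c 5c 5c 5c c9) = ea

3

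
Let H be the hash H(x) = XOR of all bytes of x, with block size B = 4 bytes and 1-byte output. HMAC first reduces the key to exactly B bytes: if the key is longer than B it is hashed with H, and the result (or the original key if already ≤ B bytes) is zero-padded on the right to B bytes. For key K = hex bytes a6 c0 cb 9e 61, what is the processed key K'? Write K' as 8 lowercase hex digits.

|K| = 5 > B = 4, so first hash the key.
H(K): XOR a6⊕c0⊕cb⊕9e⊕61 = 52.
Zero-pad H(K) = 52 to 4 bytes: K' = 52 00 00 00.

52000000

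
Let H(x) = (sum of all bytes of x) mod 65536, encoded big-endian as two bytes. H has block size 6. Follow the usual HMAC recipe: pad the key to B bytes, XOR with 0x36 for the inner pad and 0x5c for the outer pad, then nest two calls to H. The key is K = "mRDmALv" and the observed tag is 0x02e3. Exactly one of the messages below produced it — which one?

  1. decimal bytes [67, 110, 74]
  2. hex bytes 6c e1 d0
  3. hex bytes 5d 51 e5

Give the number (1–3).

3

Key "mRDmALv" = 6d 52 44 6d 41 4c 76 is 7 bytes > B = 6, so hash it first: H(key) = 02 73, then zero-pad to 6 bytes: K' = 02 73 00 00 00 00.
K' ⊕ ipad = 34 45 36 36 36 36; K' ⊕ opad = 5e 2f 5c 5c 5c 5c.
m1: inner = H(34 45 36 36 36 36 43 6e 4a) = 02 4c; tag = H(5e 2f 5c 5c 5c 5c 02 4c) = 024b
m2: inner = H(34 45 36 36 36 36 6c e1 d0) = 03 6e; tag = H(5e 2f 5c 5c 5c 5c 03 6e) = 026e
m3: inner = H(34 45 36 36 36 36 5d 51 e5) = 02 e4; tag = H(5e 2f 5c 5c 5c 5c 02 e4) = 02e3 ← matches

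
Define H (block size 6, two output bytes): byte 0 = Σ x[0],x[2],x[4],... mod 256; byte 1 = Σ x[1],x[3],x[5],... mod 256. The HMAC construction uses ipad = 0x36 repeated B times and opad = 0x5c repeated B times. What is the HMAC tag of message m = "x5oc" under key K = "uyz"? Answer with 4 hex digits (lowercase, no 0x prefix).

5730

Key "uyz" = 75 79 7a is 3 bytes ≤ B = 6; zero-pad to 6 bytes: K' = 75 79 7a 00 00 00.
K' ⊕ ipad = 43 4f 4c 36 36 36.  K' ⊕ opad = 29 25 26 5c 5c 5c.
Inner input = (K'⊕ipad) ∥ m = 43 4f 4c 36 36 36 ∥ 78 35 6f 63.
Inner hash: even-index sum = 428 mod 256 = 172; odd-index sum = 339 mod 256 = 83 → ac 53.
Outer input = (K'⊕opad) ∥ inner = 29 25 26 5c 5c 5c ∥ ac 53.
Outer hash (tag): even-index sum = 343 mod 256 = 87; odd-index sum = 304 mod 256 = 48 → 57 30.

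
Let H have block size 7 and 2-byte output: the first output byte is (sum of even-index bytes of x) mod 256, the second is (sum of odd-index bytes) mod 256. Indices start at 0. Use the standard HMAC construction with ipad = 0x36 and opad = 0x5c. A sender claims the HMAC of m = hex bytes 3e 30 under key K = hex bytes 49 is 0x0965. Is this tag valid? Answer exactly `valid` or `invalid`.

Key hex bytes 49 is 1 byte ≤ B = 7; zero-pad to 7 bytes: K' = 49 00 00 00 00 00 00.
K' ⊕ ipad = 7f 36 36 36 36 36 36; K' ⊕ opad = 15 5c 5c 5c 5c 5c 5c.
Inner hash: even-index sum = 337 mod 256 = 81; odd-index sum = 224 mod 256 = 224 → 51 e0.
Outer hash (recomputed tag): even-index sum = 521 mod 256 = 9; odd-index sum = 357 mod 256 = 101 → 09 65.
Recomputed tag = 0965; claimed = 0965 → match.

valid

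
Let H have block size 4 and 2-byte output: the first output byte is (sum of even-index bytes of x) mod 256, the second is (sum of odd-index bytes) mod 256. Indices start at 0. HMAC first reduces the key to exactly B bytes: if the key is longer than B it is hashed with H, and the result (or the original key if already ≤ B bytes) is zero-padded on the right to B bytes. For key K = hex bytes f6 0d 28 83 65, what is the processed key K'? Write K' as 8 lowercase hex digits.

83900000

|K| = 5 > B = 4, so first hash the key.
H(K): even-index sum = 387 mod 256 = 131; odd-index sum = 144 mod 256 = 144 → 83 90.
Zero-pad H(K) = 83 90 to 4 bytes: K' = 83 90 00 00.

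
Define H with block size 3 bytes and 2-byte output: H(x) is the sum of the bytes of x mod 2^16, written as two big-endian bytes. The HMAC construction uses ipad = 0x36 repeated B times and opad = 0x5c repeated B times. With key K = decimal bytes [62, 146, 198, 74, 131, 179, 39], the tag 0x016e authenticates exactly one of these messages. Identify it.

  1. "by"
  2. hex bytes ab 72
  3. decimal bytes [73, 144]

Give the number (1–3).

1

Key decimal bytes [62, 146, 198, 74, 131, 179, 39] = 3e 92 c6 4a 83 b3 27 is 7 bytes > B = 3, so hash it first: H(key) = 03 3d, then zero-pad to 3 bytes: K' = 03 3d 00.
K' ⊕ ipad = 35 0b 36; K' ⊕ opad = 5f 61 5c.
m1: inner = H(35 0b 36 62 79) = 01 51; tag = H(5f 61 5c 01 51) = 016e ← matches
m2: inner = H(35 0b 36 ab 72) = 01 93; tag = H(5f 61 5c 01 93) = 01b0
m3: inner = H(35 0b 36 49 90) = 01 4f; tag = H(5f 61 5c 01 4f) = 016c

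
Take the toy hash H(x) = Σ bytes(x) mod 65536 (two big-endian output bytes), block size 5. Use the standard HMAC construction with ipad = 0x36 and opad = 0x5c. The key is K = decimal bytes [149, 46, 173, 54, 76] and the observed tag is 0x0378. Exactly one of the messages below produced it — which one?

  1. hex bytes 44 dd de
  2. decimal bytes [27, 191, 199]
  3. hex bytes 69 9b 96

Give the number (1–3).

Key decimal bytes [149, 46, 173, 54, 76] = 95 2e ad 36 4c is exactly B = 5 bytes: K' = 95 2e ad 36 4c.
K' ⊕ ipad = a3 18 9b 00 7a; K' ⊕ opad = c9 72 f1 6a 10.
m1: inner = H(a3 18 9b 00 7a 44 dd de) = 03 cf; tag = H(c9 72 f1 6a 10 03 cf) = 0378 ← matches
m2: inner = H(a3 18 9b 00 7a 1b bf c7) = 03 71; tag = H(c9 72 f1 6a 10 03 71) = 031a
m3: inner = H(a3 18 9b 00 7a 69 9b 96) = 03 6a; tag = H(c9 72 f1 6a 10 03 6a) = 0313

1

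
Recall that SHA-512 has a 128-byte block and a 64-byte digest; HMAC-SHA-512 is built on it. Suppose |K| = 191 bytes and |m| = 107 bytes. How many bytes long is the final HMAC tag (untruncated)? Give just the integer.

The tag is one SHA-512 digest: 64 bytes.

64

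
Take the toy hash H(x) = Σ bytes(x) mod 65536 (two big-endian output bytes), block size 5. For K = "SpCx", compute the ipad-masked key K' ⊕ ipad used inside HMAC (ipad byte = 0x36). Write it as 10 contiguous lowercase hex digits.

Key "SpCx" = 53 70 43 78 is 4 bytes ≤ B = 5; zero-pad to 5 bytes: K' = 53 70 43 78 00.
XOR each byte with 0x36: 53⊕36=65, 70⊕36=46, 43⊕36=75, 78⊕36=4e, 00⊕36=36.

6546754e36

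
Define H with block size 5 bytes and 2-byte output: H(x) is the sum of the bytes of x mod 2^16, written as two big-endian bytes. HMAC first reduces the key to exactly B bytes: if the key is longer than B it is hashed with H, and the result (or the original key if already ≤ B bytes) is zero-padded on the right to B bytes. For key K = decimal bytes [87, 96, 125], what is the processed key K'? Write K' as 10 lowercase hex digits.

57607d0000

Key decimal bytes [87, 96, 125] = 57 60 7d is 3 bytes ≤ B = 5; zero-pad to 5 bytes: K' = 57 60 7d 00 00.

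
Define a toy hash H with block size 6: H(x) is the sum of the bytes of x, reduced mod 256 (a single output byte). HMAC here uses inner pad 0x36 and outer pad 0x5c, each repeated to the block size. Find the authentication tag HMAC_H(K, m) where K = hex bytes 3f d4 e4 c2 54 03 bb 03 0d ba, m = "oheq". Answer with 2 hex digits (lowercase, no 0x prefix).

f3

Key hex bytes 3f d4 e4 c2 54 03 bb 03 0d ba is 10 bytes > B = 6, so hash it first: H(key) = 95, then zero-pad to 6 bytes: K' = 95 00 00 00 00 00.
K' ⊕ ipad = a3 36 36 36 36 36.  K' ⊕ opad = c9 5c 5c 5c 5c 5c.
Inner input = (K'⊕ipad) ∥ m = a3 36 36 36 36 36 ∥ 6f 68 65 71.
Inner hash: sum = 163+54+54+54+54+54+111+104+101+113 = 862; mod 256 = 94 → 5e.
Outer input = (K'⊕opad) ∥ inner = c9 5c 5c 5c 5c 5c ∥ 5e.
Outer hash (tag): sum = 201+92+92+92+92+92+94 = 755; mod 256 = 243 → f3.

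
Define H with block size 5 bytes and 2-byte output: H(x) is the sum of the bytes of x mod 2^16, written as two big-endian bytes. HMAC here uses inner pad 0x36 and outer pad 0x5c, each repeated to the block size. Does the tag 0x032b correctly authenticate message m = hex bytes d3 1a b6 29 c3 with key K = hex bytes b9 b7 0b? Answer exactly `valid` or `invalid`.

valid

Key hex bytes b9 b7 0b is 3 bytes ≤ B = 5; zero-pad to 5 bytes: K' = b9 b7 0b 00 00.
K' ⊕ ipad = 8f 81 3d 36 36; K' ⊕ opad = e5 eb 57 5c 5c.
Inner hash: sum = 143+129+61+54+54+211+26+182+41+195 = 1096 → 04 48.
Outer hash (recomputed tag): sum = 229+235+87+92+92+4+72 = 811 → 03 2b.
Recomputed tag = 032b; claimed = 032b → match.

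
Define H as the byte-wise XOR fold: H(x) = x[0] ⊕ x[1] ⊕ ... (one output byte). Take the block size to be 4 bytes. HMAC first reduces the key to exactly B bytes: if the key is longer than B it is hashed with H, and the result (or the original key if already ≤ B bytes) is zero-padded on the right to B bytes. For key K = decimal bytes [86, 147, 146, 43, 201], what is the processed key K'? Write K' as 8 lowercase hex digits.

|K| = 5 > B = 4, so first hash the key.
H(K): XOR 56⊕93⊕92⊕2b⊕c9 = b5.
Zero-pad H(K) = b5 to 4 bytes: K' = b5 00 00 00.

b5000000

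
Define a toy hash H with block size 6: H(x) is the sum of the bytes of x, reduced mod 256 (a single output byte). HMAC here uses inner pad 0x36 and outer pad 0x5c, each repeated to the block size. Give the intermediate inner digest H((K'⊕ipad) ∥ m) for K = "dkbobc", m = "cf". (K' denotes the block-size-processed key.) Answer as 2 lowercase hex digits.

ce

Key "dkbobc" = 64 6b 62 6f 62 63 is exactly B = 6 bytes: K' = 64 6b 62 6f 62 63.
K' ⊕ ipad = 52 5d 54 59 54 55.
Inner input = 52 5d 54 59 54 55 ∥ 63 66.
Inner hash: sum = 82+93+84+89+84+85+99+102 = 718; mod 256 = 206 → ce.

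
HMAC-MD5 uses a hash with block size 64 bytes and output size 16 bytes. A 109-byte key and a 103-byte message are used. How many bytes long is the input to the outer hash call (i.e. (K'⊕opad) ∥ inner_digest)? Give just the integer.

Key is 109 > 64 bytes, so it is hashed to 16 bytes then zero-padded to 64: |K'| = 64.
Outer input = (K'⊕opad) ∥ H(inner) → 64 + 16 = 80 bytes.

80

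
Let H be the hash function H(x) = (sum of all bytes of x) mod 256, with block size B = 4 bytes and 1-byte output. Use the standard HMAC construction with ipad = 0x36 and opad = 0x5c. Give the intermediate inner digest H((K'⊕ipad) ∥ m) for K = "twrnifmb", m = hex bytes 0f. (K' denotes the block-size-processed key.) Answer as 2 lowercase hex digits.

Key "twrnifmb" = 74 77 72 6e 69 66 6d 62 is 8 bytes > B = 4, so hash it first: H(key) = 69, then zero-pad to 4 bytes: K' = 69 00 00 00.
K' ⊕ ipad = 5f 36 36 36.
Inner input = 5f 36 36 36 ∥ 0f.
Inner hash: sum = 95+54+54+54+15 = 272; mod 256 = 16 → 10.

10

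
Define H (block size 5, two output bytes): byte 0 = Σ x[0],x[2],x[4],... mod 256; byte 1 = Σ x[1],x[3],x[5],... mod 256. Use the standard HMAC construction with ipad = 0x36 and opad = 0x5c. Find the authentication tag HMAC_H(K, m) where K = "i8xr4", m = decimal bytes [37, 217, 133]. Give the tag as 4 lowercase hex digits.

bd1a

Key "i8xr4" = 69 38 78 72 34 is exactly B = 5 bytes: K' = 69 38 78 72 34.
K' ⊕ ipad = 5f 0e 4e 44 02.  K' ⊕ opad = 35 64 24 2e 68.
Inner input = (K'⊕ipad) ∥ m = 5f 0e 4e 44 02 ∥ 25 d9 85.
Inner hash: even-index sum = 392 mod 256 = 136; odd-index sum = 252 mod 256 = 252 → 88 fc.
Outer input = (K'⊕opad) ∥ inner = 35 64 24 2e 68 ∥ 88 fc.
Outer hash (tag): even-index sum = 445 mod 256 = 189; odd-index sum = 282 mod 256 = 26 → bd 1a.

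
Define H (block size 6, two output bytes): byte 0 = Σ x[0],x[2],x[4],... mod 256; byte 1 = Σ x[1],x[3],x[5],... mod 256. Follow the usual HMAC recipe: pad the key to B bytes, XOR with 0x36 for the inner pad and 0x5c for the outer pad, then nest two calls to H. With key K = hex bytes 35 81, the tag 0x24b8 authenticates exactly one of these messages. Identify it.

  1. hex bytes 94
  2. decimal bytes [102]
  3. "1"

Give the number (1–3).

1

Key hex bytes 35 81 is 2 bytes ≤ B = 6; zero-pad to 6 bytes: K' = 35 81 00 00 00 00.
K' ⊕ ipad = 03 b7 36 36 36 36; K' ⊕ opad = 69 dd 5c 5c 5c 5c.
m1: inner = H(03 b7 36 36 36 36 94) = 03 23; tag = H(69 dd 5c 5c 5c 5c 03 23) = 24b8 ← matches
m2: inner = H(03 b7 36 36 36 36 66) = d5 23; tag = H(69 dd 5c 5c 5c 5c d5 23) = f6b8
m3: inner = H(03 b7 36 36 36 36 31) = a0 23; tag = H(69 dd 5c 5c 5c 5c a0 23) = c1b8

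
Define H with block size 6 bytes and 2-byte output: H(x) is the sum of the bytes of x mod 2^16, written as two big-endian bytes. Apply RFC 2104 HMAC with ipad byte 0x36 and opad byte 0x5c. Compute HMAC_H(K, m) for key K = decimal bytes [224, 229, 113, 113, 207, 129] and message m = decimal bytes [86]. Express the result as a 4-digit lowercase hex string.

Key decimal bytes [224, 229, 113, 113, 207, 129] = e0 e5 71 71 cf 81 is exactly B = 6 bytes: K' = e0 e5 71 71 cf 81.
K' ⊕ ipad = d6 d3 47 47 f9 b7.  K' ⊕ opad = bc b9 2d 2d 93 dd.
Inner input = (K'⊕ipad) ∥ m = d6 d3 47 47 f9 b7 ∥ 56.
Inner hash: sum = 214+211+71+71+249+183+86 = 1085 → 04 3d.
Outer input = (K'⊕opad) ∥ inner = bc b9 2d 2d 93 dd ∥ 04 3d.
Outer hash (tag): sum = 188+185+45+45+147+221+4+61 = 896 → 03 80.

0380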